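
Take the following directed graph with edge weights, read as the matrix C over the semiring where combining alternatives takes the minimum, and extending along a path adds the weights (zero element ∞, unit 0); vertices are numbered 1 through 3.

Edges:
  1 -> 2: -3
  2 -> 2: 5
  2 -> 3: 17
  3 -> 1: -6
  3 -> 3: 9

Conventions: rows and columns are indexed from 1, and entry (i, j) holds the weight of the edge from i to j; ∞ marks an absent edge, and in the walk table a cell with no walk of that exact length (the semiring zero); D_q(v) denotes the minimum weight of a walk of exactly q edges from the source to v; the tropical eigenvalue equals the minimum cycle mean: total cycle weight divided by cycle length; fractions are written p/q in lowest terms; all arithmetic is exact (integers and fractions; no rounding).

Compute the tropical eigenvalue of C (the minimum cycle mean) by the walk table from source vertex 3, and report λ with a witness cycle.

q=0: [∞, ∞, 0]
q=1: [-6, ∞, 9]
q=2: [3, -9, 18]
q=3: [12, -4, 8]
Optimal cycle mean attained by: cycle 1->2->3->1, total (-3) + 17 + (-6), length 3.
Answer: λ = 8/3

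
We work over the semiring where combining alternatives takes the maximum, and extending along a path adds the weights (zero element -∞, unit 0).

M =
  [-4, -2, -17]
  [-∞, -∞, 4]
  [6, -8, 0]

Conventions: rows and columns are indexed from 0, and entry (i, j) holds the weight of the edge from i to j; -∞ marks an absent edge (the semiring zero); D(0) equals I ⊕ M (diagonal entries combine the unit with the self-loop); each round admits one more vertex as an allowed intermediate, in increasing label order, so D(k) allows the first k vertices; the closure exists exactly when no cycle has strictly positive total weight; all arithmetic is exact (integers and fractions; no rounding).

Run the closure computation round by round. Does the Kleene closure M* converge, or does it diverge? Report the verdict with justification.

D(0):
  [0, -2, -17]
  [-∞, 0, 4]
  [6, -8, 0]
D(1):
  [0, -2, -17]
  [-∞, 0, 4]
  [6, 4, 0]
Detection: at round 2, diagonal entry (2, 2) turns strictly positive.
Key observation: the cycle 2->0->1->2 has total weight 6 + (-2) + 4, which is strictly positive.
Answer: DIVERGES — positive cycle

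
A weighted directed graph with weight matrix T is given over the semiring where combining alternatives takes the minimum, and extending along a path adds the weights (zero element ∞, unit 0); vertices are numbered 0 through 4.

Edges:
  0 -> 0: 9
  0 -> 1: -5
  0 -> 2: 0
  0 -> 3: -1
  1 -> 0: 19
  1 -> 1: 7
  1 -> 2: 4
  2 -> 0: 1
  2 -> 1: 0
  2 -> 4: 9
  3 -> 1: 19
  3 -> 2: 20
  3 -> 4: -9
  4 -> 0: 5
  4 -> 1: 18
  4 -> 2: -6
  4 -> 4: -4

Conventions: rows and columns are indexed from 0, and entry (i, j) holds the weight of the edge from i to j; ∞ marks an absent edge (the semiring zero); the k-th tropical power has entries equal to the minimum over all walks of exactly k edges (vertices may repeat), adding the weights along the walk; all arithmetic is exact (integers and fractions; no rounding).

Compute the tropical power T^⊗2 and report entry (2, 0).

T^⊗2:
  [1, 0, -1, 8, -10]
  [5, 4, 11, 18, 13]
  [10, -4, 1, 0, 5]
  [-4, 9, -15, ∞, -13]
  [-5, -6, -10, 4, -8]
Key observation: the optimum is the walk 2->0->0, with weight 1 + 9 = 10.
Optimal value attained by: walk 2->0->0.
Answer: (T^⊗2)[2][0] = 10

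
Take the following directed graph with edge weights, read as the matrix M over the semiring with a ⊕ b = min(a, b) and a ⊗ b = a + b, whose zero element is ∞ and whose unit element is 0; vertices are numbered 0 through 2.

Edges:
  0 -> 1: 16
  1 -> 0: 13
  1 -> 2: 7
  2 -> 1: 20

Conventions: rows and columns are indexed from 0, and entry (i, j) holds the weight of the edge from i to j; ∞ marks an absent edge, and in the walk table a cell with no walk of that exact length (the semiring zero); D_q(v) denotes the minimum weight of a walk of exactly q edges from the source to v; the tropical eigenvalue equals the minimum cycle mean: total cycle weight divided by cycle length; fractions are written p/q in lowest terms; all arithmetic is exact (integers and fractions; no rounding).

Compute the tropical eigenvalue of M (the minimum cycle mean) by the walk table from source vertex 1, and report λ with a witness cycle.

q=0: [∞, 0, ∞]
q=1: [13, ∞, 7]
q=2: [∞, 27, ∞]
q=3: [40, ∞, 34]
Optimal cycle mean attained by: cycle 1->2->1, total 7 + 20, length 2.
Answer: λ = 27/2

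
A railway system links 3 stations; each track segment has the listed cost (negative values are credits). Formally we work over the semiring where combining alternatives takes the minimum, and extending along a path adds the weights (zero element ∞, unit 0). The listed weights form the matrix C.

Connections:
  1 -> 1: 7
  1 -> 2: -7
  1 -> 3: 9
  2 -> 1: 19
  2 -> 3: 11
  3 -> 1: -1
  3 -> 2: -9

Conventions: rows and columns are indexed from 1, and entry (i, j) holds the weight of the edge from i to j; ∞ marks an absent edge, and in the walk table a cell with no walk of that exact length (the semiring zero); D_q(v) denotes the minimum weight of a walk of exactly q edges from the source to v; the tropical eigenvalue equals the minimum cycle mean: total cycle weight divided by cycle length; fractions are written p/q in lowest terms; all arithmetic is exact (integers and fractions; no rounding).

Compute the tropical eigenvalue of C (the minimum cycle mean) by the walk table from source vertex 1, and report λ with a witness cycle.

q=0: [0, ∞, ∞]
q=1: [7, -7, 9]
q=2: [8, 0, 4]
q=3: [3, -5, 11]
Optimal cycle mean attained by: cycle 1->2->3->1, total (-7) + 11 + (-1), length 3.
Answer: λ = 1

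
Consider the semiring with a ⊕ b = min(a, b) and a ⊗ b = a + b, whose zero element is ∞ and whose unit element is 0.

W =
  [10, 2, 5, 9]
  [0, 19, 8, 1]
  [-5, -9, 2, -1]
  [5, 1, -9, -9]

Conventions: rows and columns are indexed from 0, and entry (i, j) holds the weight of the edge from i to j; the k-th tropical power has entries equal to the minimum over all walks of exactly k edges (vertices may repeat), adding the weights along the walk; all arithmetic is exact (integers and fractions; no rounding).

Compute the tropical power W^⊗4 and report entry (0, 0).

W^⊗2:
  [0, -4, 0, 0]
  [3, -1, -8, -8]
  [-9, -7, -10, -10]
  [-14, -18, -18, -18]
W^⊗3:
  [-5, -9, -9, -9]
  [-13, -17, -17, -17]
  [-15, -19, -19, -19]
  [-23, -27, -27, -27]
W^⊗4:
  [-14, -18, -18, -18]
  [-22, -26, -26, -26]
  [-24, -28, -28, -28]
  [-32, -36, -36, -36]
Key observation: the optimum is the walk 0->3->3->2->0, with weight 9 + (-9) + (-9) + (-5) = -14.
Optimal value attained by: walk 0->3->3->2->0.
Answer: (W^⊗4)[0][0] = -14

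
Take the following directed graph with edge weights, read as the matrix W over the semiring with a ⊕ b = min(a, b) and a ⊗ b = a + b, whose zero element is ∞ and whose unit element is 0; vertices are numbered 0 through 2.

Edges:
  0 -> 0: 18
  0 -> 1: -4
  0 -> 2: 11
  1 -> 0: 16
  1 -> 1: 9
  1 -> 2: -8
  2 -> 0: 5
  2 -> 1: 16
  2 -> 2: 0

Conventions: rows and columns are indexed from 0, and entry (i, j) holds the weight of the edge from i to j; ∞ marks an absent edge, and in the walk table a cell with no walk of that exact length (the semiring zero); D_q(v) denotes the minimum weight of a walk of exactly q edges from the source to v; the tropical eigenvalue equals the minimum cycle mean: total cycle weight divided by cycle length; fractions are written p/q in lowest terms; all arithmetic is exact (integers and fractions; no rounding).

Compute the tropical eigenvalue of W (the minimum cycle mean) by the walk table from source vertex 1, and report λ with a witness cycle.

q=0: [∞, 0, ∞]
q=1: [16, 9, -8]
q=2: [-3, 8, -8]
q=3: [-3, -7, -8]
Optimal cycle mean attained by: cycle 0->1->2->0, total (-4) + (-8) + 5, length 3.
Answer: λ = -7/3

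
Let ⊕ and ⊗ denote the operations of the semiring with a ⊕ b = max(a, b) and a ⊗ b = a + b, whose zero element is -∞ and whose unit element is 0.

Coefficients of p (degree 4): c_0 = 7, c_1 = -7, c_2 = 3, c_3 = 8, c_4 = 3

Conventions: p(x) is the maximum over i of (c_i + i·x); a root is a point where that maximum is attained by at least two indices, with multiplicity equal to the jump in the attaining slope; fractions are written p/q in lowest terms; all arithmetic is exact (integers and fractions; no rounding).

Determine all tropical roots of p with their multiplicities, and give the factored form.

hull edge (i=0, c=7) to (i=3, c=8): slope 1/3, span 3
hull edge (i=3, c=8) to (i=4, c=3): slope -5, span 1
Factored form: p(x) = 3 ⊗ (x ⊕ (-1/3)) ⊗ (x ⊕ (-1/3)) ⊗ (x ⊕ (-1/3)) ⊗ (x ⊕ 5)
Answer: roots = -1/3 (mult 3), 5 (mult 1)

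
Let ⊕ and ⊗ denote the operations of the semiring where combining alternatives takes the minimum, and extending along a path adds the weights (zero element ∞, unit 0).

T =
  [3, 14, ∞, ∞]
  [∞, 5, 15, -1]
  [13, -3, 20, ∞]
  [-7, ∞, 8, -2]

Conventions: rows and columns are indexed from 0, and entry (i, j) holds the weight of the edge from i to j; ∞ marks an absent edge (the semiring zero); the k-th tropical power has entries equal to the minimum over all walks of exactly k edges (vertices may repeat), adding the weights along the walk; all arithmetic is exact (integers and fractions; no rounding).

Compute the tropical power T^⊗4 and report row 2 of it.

T^⊗2:
  [6, 17, 29, 13]
  [-8, 10, 7, -3]
  [16, 2, 12, -4]
  [-9, 5, 6, -4]
T^⊗3:
  [6, 20, 21, 11]
  [-10, 4, 5, -5]
  [-11, 7, 4, -6]
  [-11, 3, 4, -6]
T^⊗4:
  [4, 18, 19, 9]
  [-12, 2, 3, -7]
  [-13, 1, 2, -8]
  [-13, 1, 2, -8]
Answer: row 2 of T^⊗4 = [-13, 1, 2, -8]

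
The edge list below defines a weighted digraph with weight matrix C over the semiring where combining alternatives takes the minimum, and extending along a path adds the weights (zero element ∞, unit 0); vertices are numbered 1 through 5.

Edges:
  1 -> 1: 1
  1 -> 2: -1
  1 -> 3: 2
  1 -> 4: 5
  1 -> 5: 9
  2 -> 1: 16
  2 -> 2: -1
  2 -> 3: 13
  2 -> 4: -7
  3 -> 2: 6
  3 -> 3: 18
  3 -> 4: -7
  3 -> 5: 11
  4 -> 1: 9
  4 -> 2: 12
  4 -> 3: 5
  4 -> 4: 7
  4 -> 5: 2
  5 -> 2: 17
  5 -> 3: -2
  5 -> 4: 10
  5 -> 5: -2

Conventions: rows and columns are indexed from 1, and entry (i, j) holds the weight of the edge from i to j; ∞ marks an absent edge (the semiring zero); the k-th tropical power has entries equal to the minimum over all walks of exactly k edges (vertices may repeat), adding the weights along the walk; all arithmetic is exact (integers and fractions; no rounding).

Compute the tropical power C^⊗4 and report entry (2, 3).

C^⊗2:
  [2, -2, 3, -8, 7]
  [2, -2, -2, -8, -5]
  [2, 5, -2, -1, -5]
  [10, 8, 0, -2, 0]
  [19, 4, -4, -9, -4]
C^⊗3:
  [1, -3, -3, -9, -6]
  [1, -3, -7, -9, -7]
  [3, 1, -7, -9, -7]
  [7, 6, -2, -7, -2]
  [0, 2, -6, -11, -7]
C^⊗4:
  [0, -4, -8, -10, -8]
  [0, -4, -9, -14, -9]
  [0, -1, -9, -14, -9]
  [2, 4, -4, -9, -5]
  [-2, -1, -9, -13, -9]
Key observation: the optimum is the walk 2->4->5->5->3, with weight (-7) + 2 + (-2) + (-2) = -9.
Optimal value attained by: walk 2->4->5->5->3.
Answer: (C^⊗4)[2][3] = -9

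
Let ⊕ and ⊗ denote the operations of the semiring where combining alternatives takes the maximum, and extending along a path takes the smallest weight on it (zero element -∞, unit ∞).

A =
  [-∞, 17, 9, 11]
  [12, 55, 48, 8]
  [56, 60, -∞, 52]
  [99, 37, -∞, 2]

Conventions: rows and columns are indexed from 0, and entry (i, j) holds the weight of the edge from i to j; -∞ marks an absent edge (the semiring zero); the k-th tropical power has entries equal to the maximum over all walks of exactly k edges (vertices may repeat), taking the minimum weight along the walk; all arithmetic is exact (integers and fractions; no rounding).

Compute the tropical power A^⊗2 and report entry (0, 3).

A^⊗2:
  [12, 17, 17, 9]
  [48, 55, 48, 48]
  [52, 55, 48, 11]
  [12, 37, 37, 11]
Key observation: the optimum is the walk 0->2->3, with weight 9 min 52 = 9.
Optimal value attained by: walk 0->2->3.
Answer: (A^⊗2)[0][3] = 9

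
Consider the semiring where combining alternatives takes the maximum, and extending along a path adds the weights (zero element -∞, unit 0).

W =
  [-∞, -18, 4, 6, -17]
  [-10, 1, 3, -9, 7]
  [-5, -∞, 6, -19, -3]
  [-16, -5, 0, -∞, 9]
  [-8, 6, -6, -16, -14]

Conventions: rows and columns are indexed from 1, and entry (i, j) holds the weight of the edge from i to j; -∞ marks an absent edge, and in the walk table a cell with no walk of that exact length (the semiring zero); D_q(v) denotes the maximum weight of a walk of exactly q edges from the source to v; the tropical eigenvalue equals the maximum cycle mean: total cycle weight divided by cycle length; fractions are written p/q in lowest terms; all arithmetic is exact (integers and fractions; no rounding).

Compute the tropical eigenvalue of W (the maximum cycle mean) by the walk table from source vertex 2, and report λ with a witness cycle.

q=0: [-∞, 0, -∞, -∞, -∞]
q=1: [-10, 1, 3, -9, 7]
q=2: [-1, 13, 9, -4, 8]
q=3: [4, 14, 16, 5, 20]
q=4: [12, 26, 22, 10, 21]
q=5: [17, 27, 29, 18, 33]
Optimal cycle mean attained by: cycle 2->5->2, total 7 + 6, length 2.
Answer: λ = 13/2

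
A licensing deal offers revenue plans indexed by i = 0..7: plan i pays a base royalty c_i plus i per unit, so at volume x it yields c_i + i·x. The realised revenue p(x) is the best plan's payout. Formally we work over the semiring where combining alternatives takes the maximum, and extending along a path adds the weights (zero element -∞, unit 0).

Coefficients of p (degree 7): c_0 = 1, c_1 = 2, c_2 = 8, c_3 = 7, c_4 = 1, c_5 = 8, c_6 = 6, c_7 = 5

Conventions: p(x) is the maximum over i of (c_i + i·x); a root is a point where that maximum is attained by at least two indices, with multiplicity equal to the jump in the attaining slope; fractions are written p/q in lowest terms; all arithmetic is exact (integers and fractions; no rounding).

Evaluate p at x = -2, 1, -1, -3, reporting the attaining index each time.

p(-2) = max(1+0·(-2)=1, 2+1·(-2)=0, 8+2·(-2)=4, 7+3·(-2)=1, 1+4·(-2)=-7, 8+5·(-2)=-2, 6+6·(-2)=-6, 5+7·(-2)=-9) = 4 (attained by i=2)
p(1) = max(1+0·1=1, 2+1·1=3, 8+2·1=10, 7+3·1=10, 1+4·1=5, 8+5·1=13, 6+6·1=12, 5+7·1=12) = 13 (attained by i=5)
p(-1) = max(1+0·(-1)=1, 2+1·(-1)=1, 8+2·(-1)=6, 7+3·(-1)=4, 1+4·(-1)=-3, 8+5·(-1)=3, 6+6·(-1)=0, 5+7·(-1)=-2) = 6 (attained by i=2)
p(-3) = max(1+0·(-3)=1, 2+1·(-3)=-1, 8+2·(-3)=2, 7+3·(-3)=-2, 1+4·(-3)=-11, 8+5·(-3)=-7, 6+6·(-3)=-12, 5+7·(-3)=-16) = 2 (attained by i=2)
Answer: p(-2) = 4; p(1) = 13; p(-1) = 6; p(-3) = 2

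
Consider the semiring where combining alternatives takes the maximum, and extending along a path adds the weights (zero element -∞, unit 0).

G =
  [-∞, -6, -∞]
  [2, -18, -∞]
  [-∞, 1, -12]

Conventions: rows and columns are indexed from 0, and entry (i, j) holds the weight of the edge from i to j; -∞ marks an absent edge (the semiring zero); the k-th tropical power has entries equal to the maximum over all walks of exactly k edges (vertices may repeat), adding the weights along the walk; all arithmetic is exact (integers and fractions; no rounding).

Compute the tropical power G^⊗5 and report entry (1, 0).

G^⊗2:
  [-4, -24, -∞]
  [-16, -4, -∞]
  [3, -11, -24]
G^⊗3:
  [-22, -10, -∞]
  [-2, -22, -∞]
  [-9, -3, -36]
G^⊗4:
  [-8, -28, -∞]
  [-20, -8, -∞]
  [-1, -15, -48]
G^⊗5:
  [-26, -14, -∞]
  [-6, -26, -∞]
  [-13, -7, -60]
Key observation: the optimum is the walk 1->0->1->0->1->0, with weight 2 + (-6) + 2 + (-6) + 2 = -6.
Optimal value attained by: walk 1->0->1->0->1->0.
Answer: (G^⊗5)[1][0] = -6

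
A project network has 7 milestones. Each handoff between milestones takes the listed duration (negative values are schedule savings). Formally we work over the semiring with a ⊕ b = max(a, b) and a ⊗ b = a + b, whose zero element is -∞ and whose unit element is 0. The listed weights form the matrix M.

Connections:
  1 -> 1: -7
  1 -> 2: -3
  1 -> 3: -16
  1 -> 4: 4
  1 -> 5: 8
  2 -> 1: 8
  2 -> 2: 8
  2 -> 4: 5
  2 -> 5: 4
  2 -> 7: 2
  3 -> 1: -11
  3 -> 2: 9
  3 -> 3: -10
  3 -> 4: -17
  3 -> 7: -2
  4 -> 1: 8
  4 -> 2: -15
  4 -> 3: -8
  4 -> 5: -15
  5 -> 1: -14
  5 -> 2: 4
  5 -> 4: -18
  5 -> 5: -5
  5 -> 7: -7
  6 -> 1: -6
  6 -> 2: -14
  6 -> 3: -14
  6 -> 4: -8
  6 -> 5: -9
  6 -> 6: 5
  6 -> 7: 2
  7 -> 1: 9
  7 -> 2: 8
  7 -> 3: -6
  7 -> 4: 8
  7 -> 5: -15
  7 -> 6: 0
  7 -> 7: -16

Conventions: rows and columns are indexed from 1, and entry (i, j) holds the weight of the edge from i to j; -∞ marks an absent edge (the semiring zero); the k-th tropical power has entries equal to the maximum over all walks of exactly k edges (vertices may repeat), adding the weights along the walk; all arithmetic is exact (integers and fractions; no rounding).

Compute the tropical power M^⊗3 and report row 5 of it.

M^⊗2:
  [12, 12, -4, 2, 3, -∞, 1]
  [16, 16, -3, 13, 16, 2, 10]
  [17, 17, -8, 14, 13, -2, 11]
  [1, 5, -8, 12, 16, -∞, -10]
  [12, 12, -13, 9, 8, -7, 6]
  [11, 10, -4, 10, 2, 10, 7]
  [16, 16, 0, 13, 17, 5, 10]
M^⊗3:
  [20, 20, -4, 17, 20, 1, 14]
  [24, 24, 5, 21, 24, 10, 18]
  [25, 25, 6, 22, 25, 11, 19]
  [20, 20, 4, 10, 11, -10, 9]
  [20, 20, 1, 17, 20, 6, 14]
  [18, 18, 2, 15, 19, 15, 12]
  [24, 24, 5, 21, 24, 10, 18]
Answer: row 5 of M^⊗3 = [20, 20, 1, 17, 20, 6, 14]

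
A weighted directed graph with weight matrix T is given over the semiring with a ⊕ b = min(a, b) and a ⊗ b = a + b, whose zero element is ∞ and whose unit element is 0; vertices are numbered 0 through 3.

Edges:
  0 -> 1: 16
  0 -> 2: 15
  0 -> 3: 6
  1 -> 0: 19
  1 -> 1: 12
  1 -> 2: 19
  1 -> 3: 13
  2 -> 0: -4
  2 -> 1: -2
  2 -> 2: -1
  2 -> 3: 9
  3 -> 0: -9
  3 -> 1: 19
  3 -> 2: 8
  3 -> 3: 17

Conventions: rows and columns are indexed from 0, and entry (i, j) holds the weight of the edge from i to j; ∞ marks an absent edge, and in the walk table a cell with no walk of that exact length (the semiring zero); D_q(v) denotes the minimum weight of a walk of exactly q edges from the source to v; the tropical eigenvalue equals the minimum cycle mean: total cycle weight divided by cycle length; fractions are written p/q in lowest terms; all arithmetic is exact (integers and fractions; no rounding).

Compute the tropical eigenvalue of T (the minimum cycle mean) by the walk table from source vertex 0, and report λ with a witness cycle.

q=0: [0, ∞, ∞, ∞]
q=1: [∞, 16, 15, 6]
q=2: [-3, 13, 14, 23]
q=3: [10, 12, 12, 3]
q=4: [-6, 10, 11, 16]
Optimal cycle mean attained by: cycle 0->3->0, total 6 + (-9), length 2.
Answer: λ = -3/2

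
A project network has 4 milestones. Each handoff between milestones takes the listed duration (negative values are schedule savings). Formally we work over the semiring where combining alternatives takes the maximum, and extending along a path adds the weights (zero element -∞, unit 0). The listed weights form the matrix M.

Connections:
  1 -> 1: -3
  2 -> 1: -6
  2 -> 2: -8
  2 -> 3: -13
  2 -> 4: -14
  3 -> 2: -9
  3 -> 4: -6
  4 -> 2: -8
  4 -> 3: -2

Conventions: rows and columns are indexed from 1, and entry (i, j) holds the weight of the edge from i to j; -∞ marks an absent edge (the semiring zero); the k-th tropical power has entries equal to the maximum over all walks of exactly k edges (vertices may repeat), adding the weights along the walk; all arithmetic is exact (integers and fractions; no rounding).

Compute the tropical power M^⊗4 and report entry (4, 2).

M^⊗2:
  [-6, -∞, -∞, -∞]
  [-9, -16, -16, -19]
  [-15, -14, -8, -23]
  [-14, -11, -21, -8]
M^⊗3:
  [-9, -∞, -∞, -∞]
  [-12, -24, -21, -22]
  [-18, -17, -25, -14]
  [-17, -16, -10, -25]
M^⊗4:
  [-12, -∞, -∞, -∞]
  [-15, -30, -24, -27]
  [-21, -22, -16, -31]
  [-20, -19, -27, -16]
Key observation: the optimum is the walk 4->3->4->3->2, with weight (-2) + (-6) + (-2) + (-9) = -19.
Optimal value attained by: walk 4->3->4->3->2.
Answer: (M^⊗4)[4][2] = -19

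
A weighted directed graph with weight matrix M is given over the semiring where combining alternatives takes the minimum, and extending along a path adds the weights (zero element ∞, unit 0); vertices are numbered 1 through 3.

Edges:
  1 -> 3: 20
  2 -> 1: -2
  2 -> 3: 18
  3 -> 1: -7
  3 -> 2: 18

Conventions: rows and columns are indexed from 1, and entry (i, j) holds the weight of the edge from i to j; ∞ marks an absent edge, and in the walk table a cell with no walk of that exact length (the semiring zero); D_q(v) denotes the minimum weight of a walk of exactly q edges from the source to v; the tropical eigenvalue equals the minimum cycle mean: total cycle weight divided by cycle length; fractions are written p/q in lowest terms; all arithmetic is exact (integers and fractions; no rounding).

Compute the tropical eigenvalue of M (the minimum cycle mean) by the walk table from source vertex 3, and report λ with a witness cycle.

q=0: [∞, ∞, 0]
q=1: [-7, 18, ∞]
q=2: [16, ∞, 13]
q=3: [6, 31, 36]
Optimal cycle mean attained by: cycle 1->3->1, total 20 + (-7), length 2.
Answer: λ = 13/2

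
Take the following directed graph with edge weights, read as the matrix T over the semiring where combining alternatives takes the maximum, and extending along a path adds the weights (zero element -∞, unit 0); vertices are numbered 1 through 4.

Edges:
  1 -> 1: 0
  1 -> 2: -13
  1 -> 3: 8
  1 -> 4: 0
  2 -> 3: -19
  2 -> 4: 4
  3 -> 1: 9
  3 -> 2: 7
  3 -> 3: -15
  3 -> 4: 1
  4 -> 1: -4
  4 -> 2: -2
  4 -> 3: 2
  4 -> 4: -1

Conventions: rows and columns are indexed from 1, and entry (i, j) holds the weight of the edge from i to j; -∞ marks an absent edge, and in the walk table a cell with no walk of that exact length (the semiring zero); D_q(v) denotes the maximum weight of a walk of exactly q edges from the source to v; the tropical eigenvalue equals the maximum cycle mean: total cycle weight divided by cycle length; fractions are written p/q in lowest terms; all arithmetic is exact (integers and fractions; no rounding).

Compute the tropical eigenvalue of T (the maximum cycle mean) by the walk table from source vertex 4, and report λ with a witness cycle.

q=0: [-∞, -∞, -∞, 0]
q=1: [-4, -2, 2, -1]
q=2: [11, 9, 4, 3]
q=3: [13, 11, 19, 13]
q=4: [28, 26, 21, 20]
Optimal cycle mean attained by: cycle 1->3->1, total 8 + 9, length 2.
Answer: λ = 17/2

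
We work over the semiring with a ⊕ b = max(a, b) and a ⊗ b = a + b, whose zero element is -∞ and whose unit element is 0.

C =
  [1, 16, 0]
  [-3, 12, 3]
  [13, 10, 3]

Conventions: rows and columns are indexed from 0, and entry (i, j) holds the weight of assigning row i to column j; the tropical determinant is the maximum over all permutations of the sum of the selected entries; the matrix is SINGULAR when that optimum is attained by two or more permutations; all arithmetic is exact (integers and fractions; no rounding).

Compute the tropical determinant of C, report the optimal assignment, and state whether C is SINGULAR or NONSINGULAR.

σ = (0, 1, 2): 1 + 12 + 3 = 16
σ = (0, 2, 1): 1 + 3 + 10 = 14
σ = (1, 0, 2): 16 + (-3) + 3 = 16
σ = (1, 2, 0): 16 + 3 + 13 = 32
σ = (2, 0, 1): 0 + (-3) + 10 = 7
σ = (2, 1, 0): 0 + 12 + 13 = 25
Optimal value attained by: σ = (1, 2, 0).
Answer: det⊕(C) = 32; verdict: NONSINGULAR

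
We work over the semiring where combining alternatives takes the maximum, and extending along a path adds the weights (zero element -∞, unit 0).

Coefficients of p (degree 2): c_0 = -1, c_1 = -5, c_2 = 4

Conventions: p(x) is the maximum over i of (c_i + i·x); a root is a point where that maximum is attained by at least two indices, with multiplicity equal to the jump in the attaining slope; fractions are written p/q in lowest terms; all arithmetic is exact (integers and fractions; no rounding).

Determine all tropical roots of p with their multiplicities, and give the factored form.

hull edge (i=0, c=-1) to (i=2, c=4): slope 5/2, span 2
Factored form: p(x) = 4 ⊗ (x ⊕ (-5/2)) ⊗ (x ⊕ (-5/2))
Answer: roots = -5/2 (mult 2)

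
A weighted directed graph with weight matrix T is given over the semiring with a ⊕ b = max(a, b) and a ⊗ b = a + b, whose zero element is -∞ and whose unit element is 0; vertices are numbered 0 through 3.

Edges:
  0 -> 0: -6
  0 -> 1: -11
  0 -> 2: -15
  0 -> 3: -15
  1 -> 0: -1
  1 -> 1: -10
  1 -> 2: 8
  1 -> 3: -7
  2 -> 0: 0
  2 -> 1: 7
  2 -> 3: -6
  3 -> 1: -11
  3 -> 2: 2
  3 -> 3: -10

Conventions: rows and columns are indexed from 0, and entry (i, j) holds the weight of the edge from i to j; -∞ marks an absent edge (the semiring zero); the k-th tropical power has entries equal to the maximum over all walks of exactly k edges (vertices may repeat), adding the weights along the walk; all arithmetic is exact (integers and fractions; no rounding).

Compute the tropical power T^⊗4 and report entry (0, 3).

T^⊗2:
  [-12, -8, -3, -18]
  [8, 15, -2, 2]
  [6, -3, 15, 0]
  [2, 9, -3, -4]
T^⊗3:
  [-3, 4, 0, -9]
  [14, 5, 23, 8]
  [15, 22, 5, 9]
  [8, 4, 17, 2]
T^⊗4:
  [3, 7, 12, -3]
  [23, 30, 13, 17]
  [21, 12, 30, 15]
  [17, 24, 12, 11]
Key observation: the optimum is the walk 0->1->2->1->3, with weight (-11) + 8 + 7 + (-7) = -3.
Optimal value attained by: walk 0->1->2->1->3.
Answer: (T^⊗4)[0][3] = -3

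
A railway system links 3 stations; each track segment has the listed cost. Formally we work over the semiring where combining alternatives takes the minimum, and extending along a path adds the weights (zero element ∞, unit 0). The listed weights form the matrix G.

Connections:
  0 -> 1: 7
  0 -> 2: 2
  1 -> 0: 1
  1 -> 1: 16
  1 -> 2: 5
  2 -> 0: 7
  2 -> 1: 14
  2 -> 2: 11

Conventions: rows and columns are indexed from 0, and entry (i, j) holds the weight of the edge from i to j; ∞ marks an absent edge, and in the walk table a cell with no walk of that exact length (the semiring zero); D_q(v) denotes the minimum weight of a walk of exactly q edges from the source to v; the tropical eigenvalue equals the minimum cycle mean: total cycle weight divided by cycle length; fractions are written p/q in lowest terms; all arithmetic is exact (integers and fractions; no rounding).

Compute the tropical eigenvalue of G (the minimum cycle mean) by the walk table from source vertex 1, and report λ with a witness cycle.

q=0: [∞, 0, ∞]
q=1: [1, 16, 5]
q=2: [12, 8, 3]
q=3: [9, 17, 13]
Optimal cycle mean attained by: cycle 0->1->0, total 7 + 1, length 2.
Answer: λ = 4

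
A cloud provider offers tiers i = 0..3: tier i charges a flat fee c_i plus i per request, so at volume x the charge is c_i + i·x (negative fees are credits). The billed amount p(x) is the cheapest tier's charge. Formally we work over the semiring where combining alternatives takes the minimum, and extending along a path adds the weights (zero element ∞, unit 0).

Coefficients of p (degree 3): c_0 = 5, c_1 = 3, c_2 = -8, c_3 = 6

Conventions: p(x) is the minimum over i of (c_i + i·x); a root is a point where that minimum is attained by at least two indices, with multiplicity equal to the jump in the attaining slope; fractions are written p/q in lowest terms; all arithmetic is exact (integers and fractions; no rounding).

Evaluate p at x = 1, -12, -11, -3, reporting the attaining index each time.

p(1) = min(5+0·1=5, 3+1·1=4, -8+2·1=-6, 6+3·1=9) = -6 (attained by i=2)
p(-12) = min(5+0·(-12)=5, 3+1·(-12)=-9, -8+2·(-12)=-32, 6+3·(-12)=-30) = -32 (attained by i=2)
p(-11) = min(5+0·(-11)=5, 3+1·(-11)=-8, -8+2·(-11)=-30, 6+3·(-11)=-27) = -30 (attained by i=2)
p(-3) = min(5+0·(-3)=5, 3+1·(-3)=0, -8+2·(-3)=-14, 6+3·(-3)=-3) = -14 (attained by i=2)
Answer: p(1) = -6; p(-12) = -32; p(-11) = -30; p(-3) = -14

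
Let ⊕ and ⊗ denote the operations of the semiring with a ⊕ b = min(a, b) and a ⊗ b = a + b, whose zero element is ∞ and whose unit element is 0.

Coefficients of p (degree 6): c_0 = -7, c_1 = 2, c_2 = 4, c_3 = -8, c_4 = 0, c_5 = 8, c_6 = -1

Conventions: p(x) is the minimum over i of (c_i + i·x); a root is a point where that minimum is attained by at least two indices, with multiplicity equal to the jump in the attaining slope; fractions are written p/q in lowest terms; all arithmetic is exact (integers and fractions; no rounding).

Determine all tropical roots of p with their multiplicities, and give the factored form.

hull edge (i=0, c=-7) to (i=3, c=-8): slope -1/3, span 3
hull edge (i=3, c=-8) to (i=6, c=-1): slope 7/3, span 3
Factored form: p(x) = -1 ⊗ (x ⊕ (-7/3)) ⊗ (x ⊕ (-7/3)) ⊗ (x ⊕ (-7/3)) ⊗ (x ⊕ 1/3) ⊗ (x ⊕ 1/3) ⊗ (x ⊕ 1/3)
Answer: roots = -7/3 (mult 3), 1/3 (mult 3)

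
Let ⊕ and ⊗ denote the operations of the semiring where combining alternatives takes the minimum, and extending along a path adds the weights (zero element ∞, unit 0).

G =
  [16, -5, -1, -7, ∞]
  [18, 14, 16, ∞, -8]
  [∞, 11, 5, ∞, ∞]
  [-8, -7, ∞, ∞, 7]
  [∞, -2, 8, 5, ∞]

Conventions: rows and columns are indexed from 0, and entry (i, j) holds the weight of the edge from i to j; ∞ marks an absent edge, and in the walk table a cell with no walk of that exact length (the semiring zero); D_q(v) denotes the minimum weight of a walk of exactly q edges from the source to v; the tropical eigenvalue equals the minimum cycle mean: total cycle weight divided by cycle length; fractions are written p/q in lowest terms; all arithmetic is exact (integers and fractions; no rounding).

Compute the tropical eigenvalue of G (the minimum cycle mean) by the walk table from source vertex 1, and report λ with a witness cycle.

q=0: [∞, 0, ∞, ∞, ∞]
q=1: [18, 14, 16, ∞, -8]
q=2: [32, -10, 0, -3, 6]
q=3: [-11, -10, 5, 11, -18]
q=4: [3, -20, -12, -18, -18]
q=5: [-26, -25, -10, -13, -28]
Optimal cycle mean attained by: cycle 0->3->0, total (-7) + (-8), length 2.
Answer: λ = -15/2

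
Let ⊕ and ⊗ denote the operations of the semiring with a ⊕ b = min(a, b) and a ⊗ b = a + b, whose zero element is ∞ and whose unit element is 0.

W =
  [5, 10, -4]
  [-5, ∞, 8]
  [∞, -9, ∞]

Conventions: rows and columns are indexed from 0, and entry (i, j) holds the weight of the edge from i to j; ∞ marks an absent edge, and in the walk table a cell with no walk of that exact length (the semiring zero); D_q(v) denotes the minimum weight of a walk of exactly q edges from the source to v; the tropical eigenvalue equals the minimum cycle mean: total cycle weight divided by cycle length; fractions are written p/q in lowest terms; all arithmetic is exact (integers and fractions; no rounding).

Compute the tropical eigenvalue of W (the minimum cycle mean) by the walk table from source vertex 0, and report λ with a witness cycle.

q=0: [0, ∞, ∞]
q=1: [5, 10, -4]
q=2: [5, -13, 1]
q=3: [-18, -8, -5]
Optimal cycle mean attained by: cycle 0->2->1->0, total (-4) + (-9) + (-5), length 3.
Answer: λ = -6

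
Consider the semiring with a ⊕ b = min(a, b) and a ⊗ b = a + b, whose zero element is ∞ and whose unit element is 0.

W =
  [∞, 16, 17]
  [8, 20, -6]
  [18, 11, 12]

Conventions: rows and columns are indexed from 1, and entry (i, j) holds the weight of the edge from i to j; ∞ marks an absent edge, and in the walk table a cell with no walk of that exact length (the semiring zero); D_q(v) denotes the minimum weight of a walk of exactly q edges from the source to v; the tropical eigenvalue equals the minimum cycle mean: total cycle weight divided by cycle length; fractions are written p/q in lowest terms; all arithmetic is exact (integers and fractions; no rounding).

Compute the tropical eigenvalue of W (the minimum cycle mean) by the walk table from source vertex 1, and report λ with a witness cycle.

q=0: [0, ∞, ∞]
q=1: [∞, 16, 17]
q=2: [24, 28, 10]
q=3: [28, 21, 22]
Optimal cycle mean attained by: cycle 2->3->2, total (-6) + 11, length 2.
Answer: λ = 5/2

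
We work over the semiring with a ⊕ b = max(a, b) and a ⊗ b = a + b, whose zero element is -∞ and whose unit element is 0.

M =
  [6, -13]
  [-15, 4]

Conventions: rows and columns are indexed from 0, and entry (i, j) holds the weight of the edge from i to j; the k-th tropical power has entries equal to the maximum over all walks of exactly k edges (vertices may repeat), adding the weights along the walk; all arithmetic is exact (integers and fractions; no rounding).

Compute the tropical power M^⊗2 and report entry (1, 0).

M^⊗2:
  [12, -7]
  [-9, 8]
Key observation: the optimum is the walk 1->0->0, with weight (-15) + 6 = -9.
Optimal value attained by: walk 1->0->0.
Answer: (M^⊗2)[1][0] = -9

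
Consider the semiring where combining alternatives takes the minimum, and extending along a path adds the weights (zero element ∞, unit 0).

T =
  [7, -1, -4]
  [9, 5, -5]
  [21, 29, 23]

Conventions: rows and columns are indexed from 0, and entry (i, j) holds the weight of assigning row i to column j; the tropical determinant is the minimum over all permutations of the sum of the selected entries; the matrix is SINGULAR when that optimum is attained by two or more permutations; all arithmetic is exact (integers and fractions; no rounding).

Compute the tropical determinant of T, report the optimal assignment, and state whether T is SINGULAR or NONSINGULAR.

σ = (0, 1, 2): 7 + 5 + 23 = 35
σ = (0, 2, 1): 7 + (-5) + 29 = 31
σ = (1, 0, 2): (-1) + 9 + 23 = 31
σ = (1, 2, 0): (-1) + (-5) + 21 = 15
σ = (2, 0, 1): (-4) + 9 + 29 = 34
σ = (2, 1, 0): (-4) + 5 + 21 = 22
Optimal value attained by: σ = (1, 2, 0).
Answer: det⊕(T) = 15; verdict: NONSINGULAR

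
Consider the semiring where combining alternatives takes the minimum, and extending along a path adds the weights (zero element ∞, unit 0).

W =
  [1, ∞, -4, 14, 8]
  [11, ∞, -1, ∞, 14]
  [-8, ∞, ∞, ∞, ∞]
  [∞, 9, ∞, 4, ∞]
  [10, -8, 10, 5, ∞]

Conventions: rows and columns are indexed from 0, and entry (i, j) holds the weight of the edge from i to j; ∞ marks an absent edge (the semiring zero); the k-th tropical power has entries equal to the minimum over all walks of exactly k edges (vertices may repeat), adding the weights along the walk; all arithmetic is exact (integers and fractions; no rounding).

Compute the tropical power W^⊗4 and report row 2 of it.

W^⊗2:
  [-12, 0, -3, 13, 9]
  [-9, 6, 7, 19, 19]
  [-7, ∞, -12, 6, 0]
  [20, 13, 8, 8, 23]
  [2, 14, -9, 9, 6]
W^⊗3:
  [-11, 1, -16, 2, -4]
  [-8, 11, -13, 5, -1]
  [-20, -8, -11, 5, 1]
  [0, 15, 12, 12, 27]
  [-17, -2, -2, 11, 10]
W^⊗4:
  [-24, -12, -15, 1, -3]
  [-21, -9, -12, 4, 0]
  [-19, -7, -24, -6, -12]
  [1, 19, -4, 14, 8]
  [-16, 2, -21, -3, -9]
Answer: row 2 of W^⊗4 = [-19, -7, -24, -6, -12]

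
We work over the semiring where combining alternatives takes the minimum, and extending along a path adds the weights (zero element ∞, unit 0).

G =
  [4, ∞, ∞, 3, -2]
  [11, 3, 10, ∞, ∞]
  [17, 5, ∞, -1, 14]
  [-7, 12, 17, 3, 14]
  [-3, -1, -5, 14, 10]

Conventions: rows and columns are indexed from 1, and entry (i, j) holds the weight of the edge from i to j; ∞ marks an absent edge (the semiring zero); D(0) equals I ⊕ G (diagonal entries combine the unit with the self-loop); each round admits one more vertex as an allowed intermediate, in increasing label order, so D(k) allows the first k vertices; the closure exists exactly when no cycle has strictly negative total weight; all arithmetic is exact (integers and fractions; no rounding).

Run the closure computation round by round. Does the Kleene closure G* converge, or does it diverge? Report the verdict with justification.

D(0):
  [0, ∞, ∞, 3, -2]
  [11, 0, 10, ∞, ∞]
  [17, 5, 0, -1, 14]
  [-7, 12, 17, 0, 14]
  [-3, -1, -5, 14, 0]
Detection: at round 1, diagonal entry (4, 4) turns strictly negative.
Key observation: the cycle 4->1->4 has total weight (-7) + 3, which is strictly negative.
Answer: DIVERGES — negative cycle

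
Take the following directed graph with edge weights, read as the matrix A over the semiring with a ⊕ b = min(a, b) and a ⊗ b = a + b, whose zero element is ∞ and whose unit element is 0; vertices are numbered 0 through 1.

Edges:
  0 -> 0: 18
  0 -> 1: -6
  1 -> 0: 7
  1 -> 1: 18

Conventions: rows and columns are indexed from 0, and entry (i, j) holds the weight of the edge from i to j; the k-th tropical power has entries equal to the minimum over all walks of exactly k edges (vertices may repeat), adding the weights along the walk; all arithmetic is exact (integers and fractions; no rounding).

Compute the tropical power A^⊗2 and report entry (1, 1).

A^⊗2:
  [1, 12]
  [25, 1]
Key observation: the optimum is the walk 1->0->1, with weight 7 + (-6) = 1.
Optimal value attained by: walk 1->0->1.
Answer: (A^⊗2)[1][1] = 1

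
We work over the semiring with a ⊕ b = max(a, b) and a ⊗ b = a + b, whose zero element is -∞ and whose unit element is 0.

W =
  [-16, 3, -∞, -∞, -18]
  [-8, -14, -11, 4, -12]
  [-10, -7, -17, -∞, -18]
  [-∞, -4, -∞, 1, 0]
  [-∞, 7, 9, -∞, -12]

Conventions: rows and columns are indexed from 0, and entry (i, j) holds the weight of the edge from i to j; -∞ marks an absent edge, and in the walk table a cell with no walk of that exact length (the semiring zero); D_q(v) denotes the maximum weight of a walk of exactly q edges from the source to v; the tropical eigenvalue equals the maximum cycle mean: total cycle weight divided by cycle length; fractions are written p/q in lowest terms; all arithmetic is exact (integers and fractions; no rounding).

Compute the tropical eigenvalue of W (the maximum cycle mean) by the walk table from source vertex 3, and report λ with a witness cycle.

q=0: [-∞, -∞, -∞, 0, -∞]
q=1: [-∞, -4, -∞, 1, 0]
q=2: [-12, 7, 9, 2, 1]
q=3: [-1, 8, 10, 11, 2]
q=4: [0, 9, 11, 12, 11]
q=5: [1, 18, 20, 13, 12]
Optimal cycle mean attained by: cycle 1->3->4->1, total 4 + 0 + 7, length 3.
Answer: λ = 11/3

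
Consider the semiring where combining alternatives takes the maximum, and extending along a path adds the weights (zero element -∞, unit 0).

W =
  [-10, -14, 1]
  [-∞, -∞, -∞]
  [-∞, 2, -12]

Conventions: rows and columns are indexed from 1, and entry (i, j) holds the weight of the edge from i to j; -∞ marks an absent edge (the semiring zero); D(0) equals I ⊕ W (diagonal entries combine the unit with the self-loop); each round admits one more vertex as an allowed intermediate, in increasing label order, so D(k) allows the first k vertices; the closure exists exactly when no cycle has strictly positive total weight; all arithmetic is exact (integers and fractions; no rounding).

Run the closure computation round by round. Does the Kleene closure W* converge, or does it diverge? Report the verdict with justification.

D(0):
  [0, -14, 1]
  [-∞, 0, -∞]
  [-∞, 2, 0]
D(1):
  [0, -14, 1]
  [-∞, 0, -∞]
  [-∞, 2, 0]
D(2):
  [0, -14, 1]
  [-∞, 0, -∞]
  [-∞, 2, 0]
D(3):
  [0, 3, 1]
  [-∞, 0, -∞]
  [-∞, 2, 0]
Key observation: every diagonal entry stays at the unit through all rounds, so no improving cycle exists.
Answer: CONVERGES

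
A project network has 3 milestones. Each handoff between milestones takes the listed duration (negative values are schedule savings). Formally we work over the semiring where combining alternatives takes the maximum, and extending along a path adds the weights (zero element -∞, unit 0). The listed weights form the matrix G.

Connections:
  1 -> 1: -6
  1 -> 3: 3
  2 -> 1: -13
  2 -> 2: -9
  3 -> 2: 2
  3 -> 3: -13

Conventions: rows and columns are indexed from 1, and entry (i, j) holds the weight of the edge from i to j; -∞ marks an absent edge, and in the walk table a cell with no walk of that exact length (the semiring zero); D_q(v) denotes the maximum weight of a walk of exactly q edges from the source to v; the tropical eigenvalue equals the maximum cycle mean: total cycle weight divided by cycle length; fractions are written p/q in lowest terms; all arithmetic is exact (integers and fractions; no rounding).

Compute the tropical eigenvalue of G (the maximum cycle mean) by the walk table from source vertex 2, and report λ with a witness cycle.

q=0: [-∞, 0, -∞]
q=1: [-13, -9, -∞]
q=2: [-19, -18, -10]
q=3: [-25, -8, -16]
Optimal cycle mean attained by: cycle 1->3->2->1, total 3 + 2 + (-13), length 3.
Answer: λ = -8/3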